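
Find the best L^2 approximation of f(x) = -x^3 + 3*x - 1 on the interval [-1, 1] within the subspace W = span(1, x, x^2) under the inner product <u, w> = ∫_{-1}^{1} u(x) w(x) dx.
g(x) = 12*x/5 - 1

The best approximation g ∈ W is the orthogonal projection of f onto W. Writing g = a_0 + a_1 x + a_2 x^2, the coefficients solve the normal equations G · a = b where
  G_{ij} = <φ_i, φ_j> and b_i = <f, φ_i>, with φ_0 = 1, φ_1 = x, φ_2 = x^2.
G =
  [2, 0, 2/3]
  [0, 2/3, 0]
  [2/3, 0, 2/5],
b = (-2, 8/5, -2/3).
Solving gives a_0 = -1, a_1 = 12/5, a_2 = 0, so
  g(x) = 12*x/5 - 1.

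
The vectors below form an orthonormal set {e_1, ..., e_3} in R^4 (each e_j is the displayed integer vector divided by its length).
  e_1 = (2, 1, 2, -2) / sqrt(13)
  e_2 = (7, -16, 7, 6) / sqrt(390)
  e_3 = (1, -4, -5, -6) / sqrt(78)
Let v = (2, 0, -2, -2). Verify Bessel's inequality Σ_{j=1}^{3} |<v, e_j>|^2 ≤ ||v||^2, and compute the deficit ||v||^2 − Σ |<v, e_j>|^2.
Σ |<v, e_j>|^2 = 584/65; ||v||^2 = 12; deficit = 196/65

Write each e_j = u_j / sqrt(<u_j, u_j>) where u_j is the displayed integer vector. Then <v, e_j> = <v, u_j> / sqrt(<u_j, u_j>), so |<v, e_j>|^2 = <v, u_j>^2 / <u_j, u_j>.
Coefficients: <v, e_1> = 4/sqrt(13), <v, e_2> = -12/sqrt(390), <v, e_3> = 24/sqrt(78).
Square and sum: Σ |<v, e_j>|^2 = 584/65.
Compute ||v||^2 = v·v = 12.
Deficit = 12 − 584/65 = 196/65 ≥ 0, confirming Bessel's inequality. (The deficit equals ||v − Σ <v,e_j> e_j||^2, the squared distance from v to span{e_j}.)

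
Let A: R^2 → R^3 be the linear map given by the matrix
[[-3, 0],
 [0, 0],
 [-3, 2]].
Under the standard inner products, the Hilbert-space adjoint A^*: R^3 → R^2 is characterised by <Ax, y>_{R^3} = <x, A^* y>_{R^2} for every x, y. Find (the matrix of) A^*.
A^* = A^T =
[[-3, 0, -3],
 [0, 0, 2]]

For real matrices with standard dot products, the defining identity <Ax, y> = <x, A^* y> gives (Ax)^T y = x^T (A^*) y, i.e. x^T A^T y = x^T (A^*) y. Since this holds for all x, y, we must have A^* = A^T. Therefore
A^* =
[[-3, 0, -3],
 [0, 0, 2]].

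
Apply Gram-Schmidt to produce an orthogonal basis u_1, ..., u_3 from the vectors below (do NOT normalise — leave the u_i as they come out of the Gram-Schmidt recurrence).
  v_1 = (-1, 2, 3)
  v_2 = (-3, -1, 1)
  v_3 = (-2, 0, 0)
Orthogonal basis:
  u_1 = (-1, 2, 3)
  u_2 = (-19/7, -11/7, 1/7)
  u_3 = (-25/69, 40/69, -35/69)

Apply the Gram-Schmidt recurrence
  u_1 = v_1
  u_i = v_i − Σ_{j<i} ((v_i · u_j) / (u_j · u_j)) · u_j.

Step by step this gives:
  u_1 = (-1, 2, 3)
  u_2 = (-19/7, -11/7, 1/7)
  u_3 = (-25/69, 40/69, -35/69)

Orthogonality check:
  u_2 · u_1 = 0 (should be 0)
  u_3 · u_1 = 0 (should be 0)
  u_3 · u_2 = 0 (should be 0)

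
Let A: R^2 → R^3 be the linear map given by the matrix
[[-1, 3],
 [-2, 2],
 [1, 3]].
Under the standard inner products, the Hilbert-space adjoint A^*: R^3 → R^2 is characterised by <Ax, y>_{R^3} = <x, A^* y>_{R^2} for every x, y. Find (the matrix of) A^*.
A^* = A^T =
[[-1, -2, 1],
 [3, 2, 3]]

For real matrices with standard dot products, the defining identity <Ax, y> = <x, A^* y> gives (Ax)^T y = x^T (A^*) y, i.e. x^T A^T y = x^T (A^*) y. Since this holds for all x, y, we must have A^* = A^T. Therefore
A^* =
[[-1, -2, 1],
 [3, 2, 3]].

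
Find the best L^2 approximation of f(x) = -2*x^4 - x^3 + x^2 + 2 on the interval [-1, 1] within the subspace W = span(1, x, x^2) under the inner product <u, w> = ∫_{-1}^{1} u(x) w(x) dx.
g(x) = -5*x^2/7 - 3*x/5 + 76/35

The best approximation g ∈ W is the orthogonal projection of f onto W. Writing g = a_0 + a_1 x + a_2 x^2, the coefficients solve the normal equations G · a = b where
  G_{ij} = <φ_i, φ_j> and b_i = <f, φ_i>, with φ_0 = 1, φ_1 = x, φ_2 = x^2.
G =
  [2, 0, 2/3]
  [0, 2/3, 0]
  [2/3, 0, 2/5],
b = (58/15, -2/5, 122/105).
Solving gives a_0 = 76/35, a_1 = -3/5, a_2 = -5/7, so
  g(x) = -5*x^2/7 - 3*x/5 + 76/35.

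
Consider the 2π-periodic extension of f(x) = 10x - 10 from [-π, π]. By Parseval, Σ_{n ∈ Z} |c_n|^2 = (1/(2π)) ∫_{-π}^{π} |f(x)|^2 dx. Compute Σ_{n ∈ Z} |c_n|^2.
Σ |c_n|^2 = 100π^2/3 + 100

Expand and integrate term by term over [-π, π]:
  ∫ (10x)^2 dx = 100·(2π^3/3); ∫ 2·10·(-10)·x dx = 0 (odd integrand); ∫ (-10)^2 dx = 100·2π.
So (1/(2π)) ∫_{-π}^{π} (10x - 10)^2 dx = 100π^2/3 + 100 = 100π^2/3 + 100.
Parseval ⇒ Σ |c_n|^2 = 100π^2/3 + 100.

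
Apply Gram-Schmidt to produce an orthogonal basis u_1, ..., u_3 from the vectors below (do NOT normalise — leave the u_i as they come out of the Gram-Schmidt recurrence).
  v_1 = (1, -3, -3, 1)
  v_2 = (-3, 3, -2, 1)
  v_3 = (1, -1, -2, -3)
Orthogonal basis:
  u_1 = (1, -3, -3, 1)
  u_2 = (-11/4, 9/4, -11/4, 5/4)
  u_3 = (104/435, 56/145, -592/435, -1376/435)

Apply the Gram-Schmidt recurrence
  u_1 = v_1
  u_i = v_i − Σ_{j<i} ((v_i · u_j) / (u_j · u_j)) · u_j.

Step by step this gives:
  u_1 = (1, -3, -3, 1)
  u_2 = (-11/4, 9/4, -11/4, 5/4)
  u_3 = (104/435, 56/145, -592/435, -1376/435)

Orthogonality check:
  u_2 · u_1 = 0 (should be 0)
  u_3 · u_1 = 0 (should be 0)
  u_3 · u_2 = 0 (should be 0)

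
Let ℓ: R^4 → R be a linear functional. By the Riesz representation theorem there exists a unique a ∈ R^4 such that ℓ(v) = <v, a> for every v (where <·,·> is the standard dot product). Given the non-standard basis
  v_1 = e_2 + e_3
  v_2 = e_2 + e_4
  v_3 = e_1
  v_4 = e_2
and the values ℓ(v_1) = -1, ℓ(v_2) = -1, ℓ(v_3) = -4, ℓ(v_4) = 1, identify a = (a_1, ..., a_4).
a = (-4, 1, -2, -2)

Write a = (a_1, ..., a_4) in the standard basis. For each basis vector v_i, ℓ(v_i) = <v_i, a> is a linear equation in the a_j's. Collect the n equations into a matrix system V a = ℓ, where row i of V is v_i (expressed in the standard basis). Since V is invertible (lower-triangular with 1s on the diagonal, up to permutation), solve by back-substitution:
  V =
[[0, 1, 1, 0],
 [0, 1, 0, 1],
 [1, 0, 0, 0],
 [0, 1, 0, 0]]
  V a = (-1, -1, -4, 1)
Solving gives a = (-4, 1, -2, -2).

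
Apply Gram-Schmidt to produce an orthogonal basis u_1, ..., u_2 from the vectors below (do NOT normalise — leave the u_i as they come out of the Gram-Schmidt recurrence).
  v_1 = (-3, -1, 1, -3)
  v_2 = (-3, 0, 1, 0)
Orthogonal basis:
  u_1 = (-3, -1, 1, -3)
  u_2 = (-3/2, 1/2, 1/2, 3/2)

Apply the Gram-Schmidt recurrence
  u_1 = v_1
  u_i = v_i − Σ_{j<i} ((v_i · u_j) / (u_j · u_j)) · u_j.

Step by step this gives:
  u_1 = (-3, -1, 1, -3)
  u_2 = (-3/2, 1/2, 1/2, 3/2)

Orthogonality check:
  u_2 · u_1 = 0 (should be 0)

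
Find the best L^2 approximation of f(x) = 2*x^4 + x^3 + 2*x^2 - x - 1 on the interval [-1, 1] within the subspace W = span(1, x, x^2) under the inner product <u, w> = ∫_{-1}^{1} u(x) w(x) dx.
g(x) = 26*x^2/7 - 2*x/5 - 41/35

The best approximation g ∈ W is the orthogonal projection of f onto W. Writing g = a_0 + a_1 x + a_2 x^2, the coefficients solve the normal equations G · a = b where
  G_{ij} = <φ_i, φ_j> and b_i = <f, φ_i>, with φ_0 = 1, φ_1 = x, φ_2 = x^2.
G =
  [2, 0, 2/3]
  [0, 2/3, 0]
  [2/3, 0, 2/5],
b = (2/15, -4/15, 74/105).
Solving gives a_0 = -41/35, a_1 = -2/5, a_2 = 26/7, so
  g(x) = 26*x^2/7 - 2*x/5 - 41/35.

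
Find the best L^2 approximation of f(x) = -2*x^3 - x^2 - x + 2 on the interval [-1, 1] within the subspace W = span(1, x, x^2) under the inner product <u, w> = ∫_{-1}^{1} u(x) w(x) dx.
g(x) = -x^2 - 11*x/5 + 2

The best approximation g ∈ W is the orthogonal projection of f onto W. Writing g = a_0 + a_1 x + a_2 x^2, the coefficients solve the normal equations G · a = b where
  G_{ij} = <φ_i, φ_j> and b_i = <f, φ_i>, with φ_0 = 1, φ_1 = x, φ_2 = x^2.
G =
  [2, 0, 2/3]
  [0, 2/3, 0]
  [2/3, 0, 2/5],
b = (10/3, -22/15, 14/15).
Solving gives a_0 = 2, a_1 = -11/5, a_2 = -1, so
  g(x) = -x^2 - 11*x/5 + 2.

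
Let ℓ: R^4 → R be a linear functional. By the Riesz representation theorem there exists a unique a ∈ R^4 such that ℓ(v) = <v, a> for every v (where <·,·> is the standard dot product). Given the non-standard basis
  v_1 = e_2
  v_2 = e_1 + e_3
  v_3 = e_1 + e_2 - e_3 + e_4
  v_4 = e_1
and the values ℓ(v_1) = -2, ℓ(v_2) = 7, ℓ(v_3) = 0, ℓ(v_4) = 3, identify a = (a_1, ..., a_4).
a = (3, -2, 4, 3)

Write a = (a_1, ..., a_4) in the standard basis. For each basis vector v_i, ℓ(v_i) = <v_i, a> is a linear equation in the a_j's. Collect the n equations into a matrix system V a = ℓ, where row i of V is v_i (expressed in the standard basis). Since V is invertible (lower-triangular with 1s on the diagonal, up to permutation), solve by back-substitution:
  V =
[[0, 1, 0, 0],
 [1, 0, 1, 0],
 [1, 1, -1, 1],
 [1, 0, 0, 0]]
  V a = (-2, 7, 0, 3)
Solving gives a = (3, -2, 4, 3).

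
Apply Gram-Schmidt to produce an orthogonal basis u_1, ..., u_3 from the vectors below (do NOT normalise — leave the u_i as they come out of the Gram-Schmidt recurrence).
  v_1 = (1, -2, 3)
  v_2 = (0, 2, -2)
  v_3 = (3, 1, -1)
Orthogonal basis:
  u_1 = (1, -2, 3)
  u_2 = (5/7, 4/7, 1/7)
  u_3 = (1, -1, -1)

Apply the Gram-Schmidt recurrence
  u_1 = v_1
  u_i = v_i − Σ_{j<i} ((v_i · u_j) / (u_j · u_j)) · u_j.

Step by step this gives:
  u_1 = (1, -2, 3)
  u_2 = (5/7, 4/7, 1/7)
  u_3 = (1, -1, -1)

Orthogonality check:
  u_2 · u_1 = 0 (should be 0)
  u_3 · u_1 = 0 (should be 0)
  u_3 · u_2 = 0 (should be 0)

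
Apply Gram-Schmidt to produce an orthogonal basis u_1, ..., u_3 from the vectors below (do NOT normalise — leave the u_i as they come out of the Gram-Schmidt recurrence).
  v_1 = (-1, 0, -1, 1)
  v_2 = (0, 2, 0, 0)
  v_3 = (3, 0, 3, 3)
Orthogonal basis:
  u_1 = (-1, 0, -1, 1)
  u_2 = (0, 2, 0, 0)
  u_3 = (2, 0, 2, 4)

Apply the Gram-Schmidt recurrence
  u_1 = v_1
  u_i = v_i − Σ_{j<i} ((v_i · u_j) / (u_j · u_j)) · u_j.

Step by step this gives:
  u_1 = (-1, 0, -1, 1)
  u_2 = (0, 2, 0, 0)
  u_3 = (2, 0, 2, 4)

Orthogonality check:
  u_2 · u_1 = 0 (should be 0)
  u_3 · u_1 = 0 (should be 0)
  u_3 · u_2 = 0 (should be 0)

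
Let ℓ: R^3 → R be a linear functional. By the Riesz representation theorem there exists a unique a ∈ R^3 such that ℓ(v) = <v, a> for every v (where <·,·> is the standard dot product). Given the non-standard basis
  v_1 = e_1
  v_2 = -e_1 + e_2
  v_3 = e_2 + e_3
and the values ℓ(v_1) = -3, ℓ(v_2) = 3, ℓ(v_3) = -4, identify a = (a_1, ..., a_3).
a = (-3, 0, -4)

Write a = (a_1, ..., a_3) in the standard basis. For each basis vector v_i, ℓ(v_i) = <v_i, a> is a linear equation in the a_j's. Collect the n equations into a matrix system V a = ℓ, where row i of V is v_i (expressed in the standard basis). Since V is invertible (lower-triangular with 1s on the diagonal, up to permutation), solve by back-substitution:
  V =
[[1, 0, 0],
 [-1, 1, 0],
 [0, 1, 1]]
  V a = (-3, 3, -4)
Solving gives a = (-3, 0, -4).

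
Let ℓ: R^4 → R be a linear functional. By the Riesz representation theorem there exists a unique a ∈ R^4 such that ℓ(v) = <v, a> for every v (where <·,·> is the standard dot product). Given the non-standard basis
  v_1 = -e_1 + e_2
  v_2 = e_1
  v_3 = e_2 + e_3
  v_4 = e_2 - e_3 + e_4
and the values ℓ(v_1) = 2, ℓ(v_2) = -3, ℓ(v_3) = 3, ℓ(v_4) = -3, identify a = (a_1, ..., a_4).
a = (-3, -1, 4, 2)

Write a = (a_1, ..., a_4) in the standard basis. For each basis vector v_i, ℓ(v_i) = <v_i, a> is a linear equation in the a_j's. Collect the n equations into a matrix system V a = ℓ, where row i of V is v_i (expressed in the standard basis). Since V is invertible (lower-triangular with 1s on the diagonal, up to permutation), solve by back-substitution:
  V =
[[-1, 1, 0, 0],
 [1, 0, 0, 0],
 [0, 1, 1, 0],
 [0, 1, -1, 1]]
  V a = (2, -3, 3, -3)
Solving gives a = (-3, -1, 4, 2).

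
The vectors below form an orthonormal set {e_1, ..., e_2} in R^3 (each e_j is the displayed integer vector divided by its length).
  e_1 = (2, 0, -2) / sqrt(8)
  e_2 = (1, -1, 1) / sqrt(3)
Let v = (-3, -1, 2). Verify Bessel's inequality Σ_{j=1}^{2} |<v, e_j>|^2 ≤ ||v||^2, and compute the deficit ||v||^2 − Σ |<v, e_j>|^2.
Σ |<v, e_j>|^2 = 25/2; ||v||^2 = 14; deficit = 3/2

Write each e_j = u_j / sqrt(<u_j, u_j>) where u_j is the displayed integer vector. Then <v, e_j> = <v, u_j> / sqrt(<u_j, u_j>), so |<v, e_j>|^2 = <v, u_j>^2 / <u_j, u_j>.
Coefficients: <v, e_1> = -10/sqrt(8), <v, e_2> = 0/sqrt(3).
Square and sum: Σ |<v, e_j>|^2 = 25/2.
Compute ||v||^2 = v·v = 14.
Deficit = 14 − 25/2 = 3/2 ≥ 0, confirming Bessel's inequality. (The deficit equals ||v − Σ <v,e_j> e_j||^2, the squared distance from v to span{e_j}.)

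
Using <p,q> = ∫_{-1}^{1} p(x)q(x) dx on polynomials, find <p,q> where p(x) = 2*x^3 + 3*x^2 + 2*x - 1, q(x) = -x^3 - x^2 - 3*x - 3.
<p,q> = -872/105

Expand the product: p(x)·q(x) = -2*x^6 - 5*x^5 - 11*x^4 - 16*x^3 - 14*x^2 - 3*x + 3.
∫_{-1}^{1} of each monomial x^k gives [2/(k+1) if k even, 0 if k odd]. Integrating term-by-term (or equivalently evaluating the antiderivative F(x) = -2*x^7/7 - 5*x^6/6 - 11*x^5/5 - 4*x^4 - 14*x^3/3 - 3*x^2/2 + 3*x at the endpoints):
  F(1) − F(−1) = -367/35 − (-229/105) = -872/105.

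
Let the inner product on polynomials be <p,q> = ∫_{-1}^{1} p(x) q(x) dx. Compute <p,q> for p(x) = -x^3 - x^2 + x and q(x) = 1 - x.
<p,q> = -14/15

Expand the product: p(x)·q(x) = x^4 - 2*x^2 + x.
∫_{-1}^{1} of each monomial x^k gives [2/(k+1) if k even, 0 if k odd]. Integrating term-by-term (or equivalently evaluating the antiderivative F(x) = x^5/5 - 2*x^3/3 + x^2/2 at the endpoints):
  F(1) − F(−1) = 1/30 − (29/30) = -14/15.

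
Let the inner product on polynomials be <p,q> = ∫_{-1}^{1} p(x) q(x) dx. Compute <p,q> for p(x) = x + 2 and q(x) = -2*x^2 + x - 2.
<p,q> = -10

Expand the product: p(x)·q(x) = -2*x^3 - 3*x^2 - 4.
∫_{-1}^{1} of each monomial x^k gives [2/(k+1) if k even, 0 if k odd]. Integrating term-by-term (or equivalently evaluating the antiderivative F(x) = -x^4/2 - x^3 - 4*x at the endpoints):
  F(1) − F(−1) = -11/2 − (9/2) = -10.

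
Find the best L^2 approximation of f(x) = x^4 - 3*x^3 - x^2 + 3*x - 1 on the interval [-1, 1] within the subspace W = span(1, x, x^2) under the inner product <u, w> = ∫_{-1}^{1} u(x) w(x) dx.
g(x) = -x^2/7 + 6*x/5 - 38/35

The best approximation g ∈ W is the orthogonal projection of f onto W. Writing g = a_0 + a_1 x + a_2 x^2, the coefficients solve the normal equations G · a = b where
  G_{ij} = <φ_i, φ_j> and b_i = <f, φ_i>, with φ_0 = 1, φ_1 = x, φ_2 = x^2.
G =
  [2, 0, 2/3]
  [0, 2/3, 0]
  [2/3, 0, 2/5],
b = (-34/15, 4/5, -82/105).
Solving gives a_0 = -38/35, a_1 = 6/5, a_2 = -1/7, so
  g(x) = -x^2/7 + 6*x/5 - 38/35.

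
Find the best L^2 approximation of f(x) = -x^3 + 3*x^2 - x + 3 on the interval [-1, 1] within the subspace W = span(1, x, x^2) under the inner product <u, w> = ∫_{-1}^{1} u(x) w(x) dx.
g(x) = 3*x^2 - 8*x/5 + 3

The best approximation g ∈ W is the orthogonal projection of f onto W. Writing g = a_0 + a_1 x + a_2 x^2, the coefficients solve the normal equations G · a = b where
  G_{ij} = <φ_i, φ_j> and b_i = <f, φ_i>, with φ_0 = 1, φ_1 = x, φ_2 = x^2.
G =
  [2, 0, 2/3]
  [0, 2/3, 0]
  [2/3, 0, 2/5],
b = (8, -16/15, 16/5).
Solving gives a_0 = 3, a_1 = -8/5, a_2 = 3, so
  g(x) = 3*x^2 - 8*x/5 + 3.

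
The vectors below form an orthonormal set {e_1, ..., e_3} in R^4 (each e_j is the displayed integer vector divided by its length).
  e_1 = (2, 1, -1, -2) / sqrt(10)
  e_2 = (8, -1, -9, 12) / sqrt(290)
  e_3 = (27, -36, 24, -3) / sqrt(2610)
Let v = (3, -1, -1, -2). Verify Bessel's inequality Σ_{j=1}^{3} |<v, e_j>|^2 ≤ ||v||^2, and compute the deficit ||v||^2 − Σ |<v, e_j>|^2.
Σ |<v, e_j>|^2 = 141/10; ||v||^2 = 15; deficit = 9/10

Write each e_j = u_j / sqrt(<u_j, u_j>) where u_j is the displayed integer vector. Then <v, e_j> = <v, u_j> / sqrt(<u_j, u_j>), so |<v, e_j>|^2 = <v, u_j>^2 / <u_j, u_j>.
Coefficients: <v, e_1> = 10/sqrt(10), <v, e_2> = 10/sqrt(290), <v, e_3> = 99/sqrt(2610).
Square and sum: Σ |<v, e_j>|^2 = 141/10.
Compute ||v||^2 = v·v = 15.
Deficit = 15 − 141/10 = 9/10 ≥ 0, confirming Bessel's inequality. (The deficit equals ||v − Σ <v,e_j> e_j||^2, the squared distance from v to span{e_j}.)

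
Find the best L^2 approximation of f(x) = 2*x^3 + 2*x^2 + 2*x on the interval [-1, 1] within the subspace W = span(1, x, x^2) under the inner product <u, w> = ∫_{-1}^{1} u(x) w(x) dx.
g(x) = 2*x^2 + 16*x/5

The best approximation g ∈ W is the orthogonal projection of f onto W. Writing g = a_0 + a_1 x + a_2 x^2, the coefficients solve the normal equations G · a = b where
  G_{ij} = <φ_i, φ_j> and b_i = <f, φ_i>, with φ_0 = 1, φ_1 = x, φ_2 = x^2.
G =
  [2, 0, 2/3]
  [0, 2/3, 0]
  [2/3, 0, 2/5],
b = (4/3, 32/15, 4/5).
Solving gives a_0 = 0, a_1 = 16/5, a_2 = 2, so
  g(x) = 2*x^2 + 16*x/5.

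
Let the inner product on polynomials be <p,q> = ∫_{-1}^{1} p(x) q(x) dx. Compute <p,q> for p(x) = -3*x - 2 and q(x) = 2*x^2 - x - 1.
<p,q> = 10/3

Expand the product: p(x)·q(x) = -6*x^3 - x^2 + 5*x + 2.
∫_{-1}^{1} of each monomial x^k gives [2/(k+1) if k even, 0 if k odd]. Integrating term-by-term (or equivalently evaluating the antiderivative F(x) = -3*x^4/2 - x^3/3 + 5*x^2/2 + 2*x at the endpoints):
  F(1) − F(−1) = 8/3 − (-2/3) = 10/3.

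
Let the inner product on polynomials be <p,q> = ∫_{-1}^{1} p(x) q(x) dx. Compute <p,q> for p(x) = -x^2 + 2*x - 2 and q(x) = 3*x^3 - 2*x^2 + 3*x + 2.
<p,q> = 8/15

Expand the product: p(x)·q(x) = -3*x^5 + 8*x^4 - 13*x^3 + 8*x^2 - 2*x - 4.
∫_{-1}^{1} of each monomial x^k gives [2/(k+1) if k even, 0 if k odd]. Integrating term-by-term (or equivalently evaluating the antiderivative F(x) = -x^6/2 + 8*x^5/5 - 13*x^4/4 + 8*x^3/3 - x^2 - 4*x at the endpoints):
  F(1) − F(−1) = -269/60 − (-301/60) = 8/15.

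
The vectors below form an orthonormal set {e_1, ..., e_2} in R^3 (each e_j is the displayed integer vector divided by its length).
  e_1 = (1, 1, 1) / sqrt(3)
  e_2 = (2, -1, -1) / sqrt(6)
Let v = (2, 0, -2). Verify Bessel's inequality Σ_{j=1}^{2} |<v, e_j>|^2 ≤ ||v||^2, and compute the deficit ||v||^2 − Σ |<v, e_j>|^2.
Σ |<v, e_j>|^2 = 6; ||v||^2 = 8; deficit = 2

Write each e_j = u_j / sqrt(<u_j, u_j>) where u_j is the displayed integer vector. Then <v, e_j> = <v, u_j> / sqrt(<u_j, u_j>), so |<v, e_j>|^2 = <v, u_j>^2 / <u_j, u_j>.
Coefficients: <v, e_1> = 0/sqrt(3), <v, e_2> = 6/sqrt(6).
Square and sum: Σ |<v, e_j>|^2 = 6.
Compute ||v||^2 = v·v = 8.
Deficit = 8 − 6 = 2 ≥ 0, confirming Bessel's inequality. (The deficit equals ||v − Σ <v,e_j> e_j||^2, the squared distance from v to span{e_j}.)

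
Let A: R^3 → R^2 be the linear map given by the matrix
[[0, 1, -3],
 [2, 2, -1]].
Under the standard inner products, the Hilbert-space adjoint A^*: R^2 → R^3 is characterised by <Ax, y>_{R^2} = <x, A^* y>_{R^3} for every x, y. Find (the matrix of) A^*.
A^* = A^T =
[[0, 2],
 [1, 2],
 [-3, -1]]

For real matrices with standard dot products, the defining identity <Ax, y> = <x, A^* y> gives (Ax)^T y = x^T (A^*) y, i.e. x^T A^T y = x^T (A^*) y. Since this holds for all x, y, we must have A^* = A^T. Therefore
A^* =
[[0, 2],
 [1, 2],
 [-3, -1]].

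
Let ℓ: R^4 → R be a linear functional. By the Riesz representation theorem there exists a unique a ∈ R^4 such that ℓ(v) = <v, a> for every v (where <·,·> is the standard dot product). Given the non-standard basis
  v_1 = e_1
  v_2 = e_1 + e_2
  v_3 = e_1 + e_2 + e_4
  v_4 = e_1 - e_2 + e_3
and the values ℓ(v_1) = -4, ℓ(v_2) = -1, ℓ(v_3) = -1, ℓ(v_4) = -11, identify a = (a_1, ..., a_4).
a = (-4, 3, -4, 0)

Write a = (a_1, ..., a_4) in the standard basis. For each basis vector v_i, ℓ(v_i) = <v_i, a> is a linear equation in the a_j's. Collect the n equations into a matrix system V a = ℓ, where row i of V is v_i (expressed in the standard basis). Since V is invertible (lower-triangular with 1s on the diagonal, up to permutation), solve by back-substitution:
  V =
[[1, 0, 0, 0],
 [1, 1, 0, 0],
 [1, 1, 0, 1],
 [1, -1, 1, 0]]
  V a = (-4, -1, -1, -11)
Solving gives a = (-4, 3, -4, 0).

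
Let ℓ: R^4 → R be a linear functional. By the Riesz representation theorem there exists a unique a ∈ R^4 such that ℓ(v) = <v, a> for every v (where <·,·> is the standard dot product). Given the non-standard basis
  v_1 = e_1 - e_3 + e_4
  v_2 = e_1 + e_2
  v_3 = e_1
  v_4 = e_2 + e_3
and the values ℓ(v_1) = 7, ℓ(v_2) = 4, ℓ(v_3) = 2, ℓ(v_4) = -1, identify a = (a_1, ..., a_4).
a = (2, 2, -3, 2)

Write a = (a_1, ..., a_4) in the standard basis. For each basis vector v_i, ℓ(v_i) = <v_i, a> is a linear equation in the a_j's. Collect the n equations into a matrix system V a = ℓ, where row i of V is v_i (expressed in the standard basis). Since V is invertible (lower-triangular with 1s on the diagonal, up to permutation), solve by back-substitution:
  V =
[[1, 0, -1, 1],
 [1, 1, 0, 0],
 [1, 0, 0, 0],
 [0, 1, 1, 0]]
  V a = (7, 4, 2, -1)
Solving gives a = (2, 2, -3, 2).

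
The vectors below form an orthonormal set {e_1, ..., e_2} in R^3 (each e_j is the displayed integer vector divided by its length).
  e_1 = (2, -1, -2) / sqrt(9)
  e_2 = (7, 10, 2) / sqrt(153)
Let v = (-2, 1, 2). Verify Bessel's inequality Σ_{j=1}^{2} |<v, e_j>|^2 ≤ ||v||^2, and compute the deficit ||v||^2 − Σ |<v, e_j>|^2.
Σ |<v, e_j>|^2 = 9; ||v||^2 = 9; deficit = 0

Write each e_j = u_j / sqrt(<u_j, u_j>) where u_j is the displayed integer vector. Then <v, e_j> = <v, u_j> / sqrt(<u_j, u_j>), so |<v, e_j>|^2 = <v, u_j>^2 / <u_j, u_j>.
Coefficients: <v, e_1> = -9/sqrt(9), <v, e_2> = 0/sqrt(153).
Square and sum: Σ |<v, e_j>|^2 = 9.
Compute ||v||^2 = v·v = 9.
Deficit = 9 − 9 = 0 ≥ 0, confirming Bessel's inequality. (The deficit equals ||v − Σ <v,e_j> e_j||^2, the squared distance from v to span{e_j}.)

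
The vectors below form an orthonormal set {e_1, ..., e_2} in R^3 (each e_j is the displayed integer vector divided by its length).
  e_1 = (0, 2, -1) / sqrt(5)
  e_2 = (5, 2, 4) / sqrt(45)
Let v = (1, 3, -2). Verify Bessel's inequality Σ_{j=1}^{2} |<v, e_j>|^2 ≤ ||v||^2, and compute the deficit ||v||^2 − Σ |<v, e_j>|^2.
Σ |<v, e_j>|^2 = 13; ||v||^2 = 14; deficit = 1

Write each e_j = u_j / sqrt(<u_j, u_j>) where u_j is the displayed integer vector. Then <v, e_j> = <v, u_j> / sqrt(<u_j, u_j>), so |<v, e_j>|^2 = <v, u_j>^2 / <u_j, u_j>.
Coefficients: <v, e_1> = 8/sqrt(5), <v, e_2> = 3/sqrt(45).
Square and sum: Σ |<v, e_j>|^2 = 13.
Compute ||v||^2 = v·v = 14.
Deficit = 14 − 13 = 1 ≥ 0, confirming Bessel's inequality. (The deficit equals ||v − Σ <v,e_j> e_j||^2, the squared distance from v to span{e_j}.)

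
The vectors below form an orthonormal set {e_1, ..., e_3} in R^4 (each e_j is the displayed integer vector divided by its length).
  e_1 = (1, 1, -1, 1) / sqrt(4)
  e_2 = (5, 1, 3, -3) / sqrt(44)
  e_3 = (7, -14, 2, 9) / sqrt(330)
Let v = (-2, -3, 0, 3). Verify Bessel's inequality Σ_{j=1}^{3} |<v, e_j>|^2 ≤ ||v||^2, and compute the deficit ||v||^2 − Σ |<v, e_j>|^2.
Σ |<v, e_j>|^2 = 127/6; ||v||^2 = 22; deficit = 5/6

Write each e_j = u_j / sqrt(<u_j, u_j>) where u_j is the displayed integer vector. Then <v, e_j> = <v, u_j> / sqrt(<u_j, u_j>), so |<v, e_j>|^2 = <v, u_j>^2 / <u_j, u_j>.
Coefficients: <v, e_1> = -2/sqrt(4), <v, e_2> = -22/sqrt(44), <v, e_3> = 55/sqrt(330).
Square and sum: Σ |<v, e_j>|^2 = 127/6.
Compute ||v||^2 = v·v = 22.
Deficit = 22 − 127/6 = 5/6 ≥ 0, confirming Bessel's inequality. (The deficit equals ||v − Σ <v,e_j> e_j||^2, the squared distance from v to span{e_j}.)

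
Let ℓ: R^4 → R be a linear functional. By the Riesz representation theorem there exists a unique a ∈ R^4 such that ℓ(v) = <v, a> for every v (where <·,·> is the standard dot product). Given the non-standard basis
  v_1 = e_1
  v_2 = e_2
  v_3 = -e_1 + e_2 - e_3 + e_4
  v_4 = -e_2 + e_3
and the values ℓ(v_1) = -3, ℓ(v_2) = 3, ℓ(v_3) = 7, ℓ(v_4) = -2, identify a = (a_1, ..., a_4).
a = (-3, 3, 1, 2)

Write a = (a_1, ..., a_4) in the standard basis. For each basis vector v_i, ℓ(v_i) = <v_i, a> is a linear equation in the a_j's. Collect the n equations into a matrix system V a = ℓ, where row i of V is v_i (expressed in the standard basis). Since V is invertible (lower-triangular with 1s on the diagonal, up to permutation), solve by back-substitution:
  V =
[[1, 0, 0, 0],
 [0, 1, 0, 0],
 [-1, 1, -1, 1],
 [0, -1, 1, 0]]
  V a = (-3, 3, 7, -2)
Solving gives a = (-3, 3, 1, 2).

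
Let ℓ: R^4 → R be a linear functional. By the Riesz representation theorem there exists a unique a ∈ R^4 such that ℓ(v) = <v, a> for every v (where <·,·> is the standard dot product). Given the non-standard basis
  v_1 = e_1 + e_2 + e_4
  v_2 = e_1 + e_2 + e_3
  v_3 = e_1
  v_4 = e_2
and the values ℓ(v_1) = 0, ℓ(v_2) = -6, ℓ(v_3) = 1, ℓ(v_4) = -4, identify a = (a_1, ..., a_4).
a = (1, -4, -3, 3)

Write a = (a_1, ..., a_4) in the standard basis. For each basis vector v_i, ℓ(v_i) = <v_i, a> is a linear equation in the a_j's. Collect the n equations into a matrix system V a = ℓ, where row i of V is v_i (expressed in the standard basis). Since V is invertible (lower-triangular with 1s on the diagonal, up to permutation), solve by back-substitution:
  V =
[[1, 1, 0, 1],
 [1, 1, 1, 0],
 [1, 0, 0, 0],
 [0, 1, 0, 0]]
  V a = (0, -6, 1, -4)
Solving gives a = (1, -4, -3, 3).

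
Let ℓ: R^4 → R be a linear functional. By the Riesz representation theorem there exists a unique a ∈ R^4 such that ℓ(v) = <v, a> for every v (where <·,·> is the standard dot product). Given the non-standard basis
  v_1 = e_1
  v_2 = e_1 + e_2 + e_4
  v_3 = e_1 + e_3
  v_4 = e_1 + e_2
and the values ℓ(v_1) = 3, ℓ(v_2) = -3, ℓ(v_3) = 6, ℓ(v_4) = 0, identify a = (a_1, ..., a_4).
a = (3, -3, 3, -3)

Write a = (a_1, ..., a_4) in the standard basis. For each basis vector v_i, ℓ(v_i) = <v_i, a> is a linear equation in the a_j's. Collect the n equations into a matrix system V a = ℓ, where row i of V is v_i (expressed in the standard basis). Since V is invertible (lower-triangular with 1s on the diagonal, up to permutation), solve by back-substitution:
  V =
[[1, 0, 0, 0],
 [1, 1, 0, 1],
 [1, 0, 1, 0],
 [1, 1, 0, 0]]
  V a = (3, -3, 6, 0)
Solving gives a = (3, -3, 3, -3).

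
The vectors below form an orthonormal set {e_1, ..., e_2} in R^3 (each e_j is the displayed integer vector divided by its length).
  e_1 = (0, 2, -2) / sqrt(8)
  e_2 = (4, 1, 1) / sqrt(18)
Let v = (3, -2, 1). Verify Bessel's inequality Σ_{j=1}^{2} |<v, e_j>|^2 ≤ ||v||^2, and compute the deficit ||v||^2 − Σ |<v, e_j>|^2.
Σ |<v, e_j>|^2 = 101/9; ||v||^2 = 14; deficit = 25/9

Write each e_j = u_j / sqrt(<u_j, u_j>) where u_j is the displayed integer vector. Then <v, e_j> = <v, u_j> / sqrt(<u_j, u_j>), so |<v, e_j>|^2 = <v, u_j>^2 / <u_j, u_j>.
Coefficients: <v, e_1> = -6/sqrt(8), <v, e_2> = 11/sqrt(18).
Square and sum: Σ |<v, e_j>|^2 = 101/9.
Compute ||v||^2 = v·v = 14.
Deficit = 14 − 101/9 = 25/9 ≥ 0, confirming Bessel's inequality. (The deficit equals ||v − Σ <v,e_j> e_j||^2, the squared distance from v to span{e_j}.)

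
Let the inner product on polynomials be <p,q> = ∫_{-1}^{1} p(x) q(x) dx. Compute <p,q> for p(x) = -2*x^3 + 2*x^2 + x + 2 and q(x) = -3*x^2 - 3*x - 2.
<p,q> = -50/3

Expand the product: p(x)·q(x) = 6*x^5 - 5*x^3 - 13*x^2 - 8*x - 4.
∫_{-1}^{1} of each monomial x^k gives [2/(k+1) if k even, 0 if k odd]. Integrating term-by-term (or equivalently evaluating the antiderivative F(x) = x^6 - 5*x^4/4 - 13*x^3/3 - 4*x^2 - 4*x at the endpoints):
  F(1) − F(−1) = -151/12 − (49/12) = -50/3.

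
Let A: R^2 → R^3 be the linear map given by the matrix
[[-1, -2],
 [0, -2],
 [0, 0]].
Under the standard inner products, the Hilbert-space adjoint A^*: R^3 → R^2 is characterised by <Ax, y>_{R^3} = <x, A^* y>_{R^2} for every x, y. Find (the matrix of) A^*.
A^* = A^T =
[[-1, 0, 0],
 [-2, -2, 0]]

For real matrices with standard dot products, the defining identity <Ax, y> = <x, A^* y> gives (Ax)^T y = x^T (A^*) y, i.e. x^T A^T y = x^T (A^*) y. Since this holds for all x, y, we must have A^* = A^T. Therefore
A^* =
[[-1, 0, 0],
 [-2, -2, 0]].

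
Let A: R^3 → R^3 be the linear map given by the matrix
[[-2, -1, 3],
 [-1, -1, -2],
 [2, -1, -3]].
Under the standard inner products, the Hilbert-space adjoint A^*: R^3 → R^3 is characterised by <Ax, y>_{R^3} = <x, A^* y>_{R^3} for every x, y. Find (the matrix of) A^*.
A^* = A^T =
[[-2, -1, 2],
 [-1, -1, -1],
 [3, -2, -3]]

For real matrices with standard dot products, the defining identity <Ax, y> = <x, A^* y> gives (Ax)^T y = x^T (A^*) y, i.e. x^T A^T y = x^T (A^*) y. Since this holds for all x, y, we must have A^* = A^T. Therefore
A^* =
[[-2, -1, 2],
 [-1, -1, -1],
 [3, -2, -3]].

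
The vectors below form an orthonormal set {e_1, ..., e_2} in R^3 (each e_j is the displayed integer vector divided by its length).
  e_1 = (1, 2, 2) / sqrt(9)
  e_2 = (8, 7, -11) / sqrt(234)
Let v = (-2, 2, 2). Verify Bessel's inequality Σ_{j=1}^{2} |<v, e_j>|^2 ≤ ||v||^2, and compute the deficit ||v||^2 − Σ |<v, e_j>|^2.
Σ |<v, e_j>|^2 = 84/13; ||v||^2 = 12; deficit = 72/13

Write each e_j = u_j / sqrt(<u_j, u_j>) where u_j is the displayed integer vector. Then <v, e_j> = <v, u_j> / sqrt(<u_j, u_j>), so |<v, e_j>|^2 = <v, u_j>^2 / <u_j, u_j>.
Coefficients: <v, e_1> = 6/sqrt(9), <v, e_2> = -24/sqrt(234).
Square and sum: Σ |<v, e_j>|^2 = 84/13.
Compute ||v||^2 = v·v = 12.
Deficit = 12 − 84/13 = 72/13 ≥ 0, confirming Bessel's inequality. (The deficit equals ||v − Σ <v,e_j> e_j||^2, the squared distance from v to span{e_j}.)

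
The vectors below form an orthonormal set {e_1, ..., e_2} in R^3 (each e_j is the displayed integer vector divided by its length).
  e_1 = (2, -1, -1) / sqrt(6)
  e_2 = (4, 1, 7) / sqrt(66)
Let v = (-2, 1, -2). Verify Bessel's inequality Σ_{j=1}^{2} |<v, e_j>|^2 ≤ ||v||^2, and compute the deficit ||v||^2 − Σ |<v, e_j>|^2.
Σ |<v, e_j>|^2 = 90/11; ||v||^2 = 9; deficit = 9/11

Write each e_j = u_j / sqrt(<u_j, u_j>) where u_j is the displayed integer vector. Then <v, e_j> = <v, u_j> / sqrt(<u_j, u_j>), so |<v, e_j>|^2 = <v, u_j>^2 / <u_j, u_j>.
Coefficients: <v, e_1> = -3/sqrt(6), <v, e_2> = -21/sqrt(66).
Square and sum: Σ |<v, e_j>|^2 = 90/11.
Compute ||v||^2 = v·v = 9.
Deficit = 9 − 90/11 = 9/11 ≥ 0, confirming Bessel's inequality. (The deficit equals ||v − Σ <v,e_j> e_j||^2, the squared distance from v to span{e_j}.)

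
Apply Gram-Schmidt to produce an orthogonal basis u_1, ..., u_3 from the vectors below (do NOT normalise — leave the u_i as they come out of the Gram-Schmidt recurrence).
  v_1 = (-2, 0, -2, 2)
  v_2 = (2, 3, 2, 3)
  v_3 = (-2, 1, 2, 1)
Orthogonal basis:
  u_1 = (-2, 0, -2, 2)
  u_2 = (5/3, 3, 5/3, 10/3)
  u_3 = (-160/77, 20/77, 148/77, -12/77)

Apply the Gram-Schmidt recurrence
  u_1 = v_1
  u_i = v_i − Σ_{j<i} ((v_i · u_j) / (u_j · u_j)) · u_j.

Step by step this gives:
  u_1 = (-2, 0, -2, 2)
  u_2 = (5/3, 3, 5/3, 10/3)
  u_3 = (-160/77, 20/77, 148/77, -12/77)

Orthogonality check:
  u_2 · u_1 = 0 (should be 0)
  u_3 · u_1 = 0 (should be 0)
  u_3 · u_2 = 0 (should be 0)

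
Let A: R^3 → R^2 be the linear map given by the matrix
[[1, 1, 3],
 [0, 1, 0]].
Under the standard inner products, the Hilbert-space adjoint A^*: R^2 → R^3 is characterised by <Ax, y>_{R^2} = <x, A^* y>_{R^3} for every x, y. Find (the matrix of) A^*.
A^* = A^T =
[[1, 0],
 [1, 1],
 [3, 0]]

For real matrices with standard dot products, the defining identity <Ax, y> = <x, A^* y> gives (Ax)^T y = x^T (A^*) y, i.e. x^T A^T y = x^T (A^*) y. Since this holds for all x, y, we must have A^* = A^T. Therefore
A^* =
[[1, 0],
 [1, 1],
 [3, 0]].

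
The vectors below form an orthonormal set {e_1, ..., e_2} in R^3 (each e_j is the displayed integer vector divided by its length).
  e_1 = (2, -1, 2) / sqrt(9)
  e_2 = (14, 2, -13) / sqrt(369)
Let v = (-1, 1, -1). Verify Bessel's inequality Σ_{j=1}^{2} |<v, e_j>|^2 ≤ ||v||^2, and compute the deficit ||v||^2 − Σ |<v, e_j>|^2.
Σ |<v, e_j>|^2 = 114/41; ||v||^2 = 3; deficit = 9/41

Write each e_j = u_j / sqrt(<u_j, u_j>) where u_j is the displayed integer vector. Then <v, e_j> = <v, u_j> / sqrt(<u_j, u_j>), so |<v, e_j>|^2 = <v, u_j>^2 / <u_j, u_j>.
Coefficients: <v, e_1> = -5/sqrt(9), <v, e_2> = 1/sqrt(369).
Square and sum: Σ |<v, e_j>|^2 = 114/41.
Compute ||v||^2 = v·v = 3.
Deficit = 3 − 114/41 = 9/41 ≥ 0, confirming Bessel's inequality. (The deficit equals ||v − Σ <v,e_j> e_j||^2, the squared distance from v to span{e_j}.)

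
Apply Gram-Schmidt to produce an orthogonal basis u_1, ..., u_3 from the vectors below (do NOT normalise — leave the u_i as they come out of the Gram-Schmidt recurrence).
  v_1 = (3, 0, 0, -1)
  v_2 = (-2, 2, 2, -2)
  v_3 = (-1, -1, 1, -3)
Orthogonal basis:
  u_1 = (3, 0, 0, -1)
  u_2 = (-4/5, 2, 2, -12/5)
  u_3 = (-5/9, -19/9, -1/9, -5/3)

Apply the Gram-Schmidt recurrence
  u_1 = v_1
  u_i = v_i − Σ_{j<i} ((v_i · u_j) / (u_j · u_j)) · u_j.

Step by step this gives:
  u_1 = (3, 0, 0, -1)
  u_2 = (-4/5, 2, 2, -12/5)
  u_3 = (-5/9, -19/9, -1/9, -5/3)

Orthogonality check:
  u_2 · u_1 = 0 (should be 0)
  u_3 · u_1 = 0 (should be 0)
  u_3 · u_2 = 0 (should be 0)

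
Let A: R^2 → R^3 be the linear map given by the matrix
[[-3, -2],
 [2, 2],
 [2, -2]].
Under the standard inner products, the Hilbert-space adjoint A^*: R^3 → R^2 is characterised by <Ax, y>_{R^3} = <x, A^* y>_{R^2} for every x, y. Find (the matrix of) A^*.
A^* = A^T =
[[-3, 2, 2],
 [-2, 2, -2]]

For real matrices with standard dot products, the defining identity <Ax, y> = <x, A^* y> gives (Ax)^T y = x^T (A^*) y, i.e. x^T A^T y = x^T (A^*) y. Since this holds for all x, y, we must have A^* = A^T. Therefore
A^* =
[[-3, 2, 2],
 [-2, 2, -2]].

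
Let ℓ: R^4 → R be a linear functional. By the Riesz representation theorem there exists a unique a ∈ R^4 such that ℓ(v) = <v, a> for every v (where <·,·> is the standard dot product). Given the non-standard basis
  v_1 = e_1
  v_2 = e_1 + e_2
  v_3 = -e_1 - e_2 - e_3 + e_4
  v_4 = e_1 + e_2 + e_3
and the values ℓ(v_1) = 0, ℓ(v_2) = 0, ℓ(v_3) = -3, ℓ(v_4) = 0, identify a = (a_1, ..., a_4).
a = (0, 0, 0, -3)

Write a = (a_1, ..., a_4) in the standard basis. For each basis vector v_i, ℓ(v_i) = <v_i, a> is a linear equation in the a_j's. Collect the n equations into a matrix system V a = ℓ, where row i of V is v_i (expressed in the standard basis). Since V is invertible (lower-triangular with 1s on the diagonal, up to permutation), solve by back-substitution:
  V =
[[1, 0, 0, 0],
 [1, 1, 0, 0],
 [-1, -1, -1, 1],
 [1, 1, 1, 0]]
  V a = (0, 0, -3, 0)
Solving gives a = (0, 0, 0, -3).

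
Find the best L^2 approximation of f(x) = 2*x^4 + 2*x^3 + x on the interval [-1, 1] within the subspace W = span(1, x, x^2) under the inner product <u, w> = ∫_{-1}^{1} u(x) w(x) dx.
g(x) = 12*x^2/7 + 11*x/5 - 6/35

The best approximation g ∈ W is the orthogonal projection of f onto W. Writing g = a_0 + a_1 x + a_2 x^2, the coefficients solve the normal equations G · a = b where
  G_{ij} = <φ_i, φ_j> and b_i = <f, φ_i>, with φ_0 = 1, φ_1 = x, φ_2 = x^2.
G =
  [2, 0, 2/3]
  [0, 2/3, 0]
  [2/3, 0, 2/5],
b = (4/5, 22/15, 4/7).
Solving gives a_0 = -6/35, a_1 = 11/5, a_2 = 12/7, so
  g(x) = 12*x^2/7 + 11*x/5 - 6/35.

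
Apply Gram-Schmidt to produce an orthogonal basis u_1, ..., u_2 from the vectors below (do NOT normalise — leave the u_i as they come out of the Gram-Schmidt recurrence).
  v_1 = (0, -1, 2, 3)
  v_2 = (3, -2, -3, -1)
Orthogonal basis:
  u_1 = (0, -1, 2, 3)
  u_2 = (3, -5/2, -2, 1/2)

Apply the Gram-Schmidt recurrence
  u_1 = v_1
  u_i = v_i − Σ_{j<i} ((v_i · u_j) / (u_j · u_j)) · u_j.

Step by step this gives:
  u_1 = (0, -1, 2, 3)
  u_2 = (3, -5/2, -2, 1/2)

Orthogonality check:
  u_2 · u_1 = 0 (should be 0)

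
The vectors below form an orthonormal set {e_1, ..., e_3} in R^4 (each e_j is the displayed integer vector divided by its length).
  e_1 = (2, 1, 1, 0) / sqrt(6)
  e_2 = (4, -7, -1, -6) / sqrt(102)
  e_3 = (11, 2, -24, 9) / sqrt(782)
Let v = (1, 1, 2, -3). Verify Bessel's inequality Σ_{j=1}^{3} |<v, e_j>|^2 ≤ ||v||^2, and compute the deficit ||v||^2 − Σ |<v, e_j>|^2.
Σ |<v, e_j>|^2 = 247/23; ||v||^2 = 15; deficit = 98/23

Write each e_j = u_j / sqrt(<u_j, u_j>) where u_j is the displayed integer vector. Then <v, e_j> = <v, u_j> / sqrt(<u_j, u_j>), so |<v, e_j>|^2 = <v, u_j>^2 / <u_j, u_j>.
Coefficients: <v, e_1> = 5/sqrt(6), <v, e_2> = 13/sqrt(102), <v, e_3> = -62/sqrt(782).
Square and sum: Σ |<v, e_j>|^2 = 247/23.
Compute ||v||^2 = v·v = 15.
Deficit = 15 − 247/23 = 98/23 ≥ 0, confirming Bessel's inequality. (The deficit equals ||v − Σ <v,e_j> e_j||^2, the squared distance from v to span{e_j}.)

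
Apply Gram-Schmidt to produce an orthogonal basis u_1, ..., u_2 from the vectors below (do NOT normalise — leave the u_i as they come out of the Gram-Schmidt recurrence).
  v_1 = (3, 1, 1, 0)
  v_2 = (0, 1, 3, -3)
Orthogonal basis:
  u_1 = (3, 1, 1, 0)
  u_2 = (-12/11, 7/11, 29/11, -3)

Apply the Gram-Schmidt recurrence
  u_1 = v_1
  u_i = v_i − Σ_{j<i} ((v_i · u_j) / (u_j · u_j)) · u_j.

Step by step this gives:
  u_1 = (3, 1, 1, 0)
  u_2 = (-12/11, 7/11, 29/11, -3)

Orthogonality check:
  u_2 · u_1 = 0 (should be 0)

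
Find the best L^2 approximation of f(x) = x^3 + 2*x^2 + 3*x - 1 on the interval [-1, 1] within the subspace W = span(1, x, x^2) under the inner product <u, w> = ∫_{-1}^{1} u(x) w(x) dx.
g(x) = 2*x^2 + 18*x/5 - 1

The best approximation g ∈ W is the orthogonal projection of f onto W. Writing g = a_0 + a_1 x + a_2 x^2, the coefficients solve the normal equations G · a = b where
  G_{ij} = <φ_i, φ_j> and b_i = <f, φ_i>, with φ_0 = 1, φ_1 = x, φ_2 = x^2.
G =
  [2, 0, 2/3]
  [0, 2/3, 0]
  [2/3, 0, 2/5],
b = (-2/3, 12/5, 2/15).
Solving gives a_0 = -1, a_1 = 18/5, a_2 = 2, so
  g(x) = 2*x^2 + 18*x/5 - 1.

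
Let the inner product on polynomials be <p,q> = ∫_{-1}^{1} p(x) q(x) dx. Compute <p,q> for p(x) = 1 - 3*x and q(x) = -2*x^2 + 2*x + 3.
<p,q> = 2/3

Expand the product: p(x)·q(x) = 6*x^3 - 8*x^2 - 7*x + 3.
∫_{-1}^{1} of each monomial x^k gives [2/(k+1) if k even, 0 if k odd]. Integrating term-by-term (or equivalently evaluating the antiderivative F(x) = 3*x^4/2 - 8*x^3/3 - 7*x^2/2 + 3*x at the endpoints):
  F(1) − F(−1) = -5/3 − (-7/3) = 2/3.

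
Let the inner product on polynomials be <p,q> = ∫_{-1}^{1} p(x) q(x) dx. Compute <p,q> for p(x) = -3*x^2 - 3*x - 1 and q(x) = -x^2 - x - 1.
<p,q> = 118/15

Expand the product: p(x)·q(x) = 3*x^4 + 6*x^3 + 7*x^2 + 4*x + 1.
∫_{-1}^{1} of each monomial x^k gives [2/(k+1) if k even, 0 if k odd]. Integrating term-by-term (or equivalently evaluating the antiderivative F(x) = 3*x^5/5 + 3*x^4/2 + 7*x^3/3 + 2*x^2 + x at the endpoints):
  F(1) − F(−1) = 223/30 − (-13/30) = 118/15.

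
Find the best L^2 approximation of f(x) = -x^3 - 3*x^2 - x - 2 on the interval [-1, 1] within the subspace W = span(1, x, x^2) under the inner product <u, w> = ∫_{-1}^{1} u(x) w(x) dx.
g(x) = -3*x^2 - 8*x/5 - 2

The best approximation g ∈ W is the orthogonal projection of f onto W. Writing g = a_0 + a_1 x + a_2 x^2, the coefficients solve the normal equations G · a = b where
  G_{ij} = <φ_i, φ_j> and b_i = <f, φ_i>, with φ_0 = 1, φ_1 = x, φ_2 = x^2.
G =
  [2, 0, 2/3]
  [0, 2/3, 0]
  [2/3, 0, 2/5],
b = (-6, -16/15, -38/15).
Solving gives a_0 = -2, a_1 = -8/5, a_2 = -3, so
  g(x) = -3*x^2 - 8*x/5 - 2.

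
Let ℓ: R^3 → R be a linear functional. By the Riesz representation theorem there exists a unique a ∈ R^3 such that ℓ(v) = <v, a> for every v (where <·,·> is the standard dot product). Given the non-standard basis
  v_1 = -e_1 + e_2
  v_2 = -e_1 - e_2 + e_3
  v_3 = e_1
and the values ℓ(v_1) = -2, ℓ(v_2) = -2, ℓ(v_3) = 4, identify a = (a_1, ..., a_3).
a = (4, 2, 4)

Write a = (a_1, ..., a_3) in the standard basis. For each basis vector v_i, ℓ(v_i) = <v_i, a> is a linear equation in the a_j's. Collect the n equations into a matrix system V a = ℓ, where row i of V is v_i (expressed in the standard basis). Since V is invertible (lower-triangular with 1s on the diagonal, up to permutation), solve by back-substitution:
  V =
[[-1, 1, 0],
 [-1, -1, 1],
 [1, 0, 0]]
  V a = (-2, -2, 4)
Solving gives a = (4, 2, 4).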